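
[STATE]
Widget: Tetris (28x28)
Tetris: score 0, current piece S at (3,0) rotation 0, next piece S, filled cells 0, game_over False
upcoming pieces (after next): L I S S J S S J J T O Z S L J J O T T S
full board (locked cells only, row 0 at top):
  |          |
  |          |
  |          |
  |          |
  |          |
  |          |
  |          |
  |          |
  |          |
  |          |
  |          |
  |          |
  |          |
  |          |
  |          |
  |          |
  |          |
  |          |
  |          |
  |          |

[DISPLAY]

    ░░    │Next:            
   ░░     │ ░░              
          │░░               
          │                 
          │                 
          │                 
          │Score:           
          │0                
          │                 
          │                 
          │                 
          │                 
          │                 
          │                 
          │                 
          │                 
          │                 
          │                 
          │                 
          │                 
          │                 
          │                 
          │                 
          │                 
          │                 
          │                 
          │                 
          │                 


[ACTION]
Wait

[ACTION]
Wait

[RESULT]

          │Next:            
          │ ░░              
    ░░    │░░               
   ░░     │                 
          │                 
          │                 
          │Score:           
          │0                
          │                 
          │                 
          │                 
          │                 
          │                 
          │                 
          │                 
          │                 
          │                 
          │                 
          │                 
          │                 
          │                 
          │                 
          │                 
          │                 
          │                 
          │                 
          │                 
          │                 


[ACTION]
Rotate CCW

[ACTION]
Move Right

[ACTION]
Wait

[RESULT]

          │Next:            
          │ ░░              
          │░░               
    ░     │                 
    ░░    │                 
     ░    │                 
          │Score:           
          │0                
          │                 
          │                 
          │                 
          │                 
          │                 
          │                 
          │                 
          │                 
          │                 
          │                 
          │                 
          │                 
          │                 
          │                 
          │                 
          │                 
          │                 
          │                 
          │                 
          │                 


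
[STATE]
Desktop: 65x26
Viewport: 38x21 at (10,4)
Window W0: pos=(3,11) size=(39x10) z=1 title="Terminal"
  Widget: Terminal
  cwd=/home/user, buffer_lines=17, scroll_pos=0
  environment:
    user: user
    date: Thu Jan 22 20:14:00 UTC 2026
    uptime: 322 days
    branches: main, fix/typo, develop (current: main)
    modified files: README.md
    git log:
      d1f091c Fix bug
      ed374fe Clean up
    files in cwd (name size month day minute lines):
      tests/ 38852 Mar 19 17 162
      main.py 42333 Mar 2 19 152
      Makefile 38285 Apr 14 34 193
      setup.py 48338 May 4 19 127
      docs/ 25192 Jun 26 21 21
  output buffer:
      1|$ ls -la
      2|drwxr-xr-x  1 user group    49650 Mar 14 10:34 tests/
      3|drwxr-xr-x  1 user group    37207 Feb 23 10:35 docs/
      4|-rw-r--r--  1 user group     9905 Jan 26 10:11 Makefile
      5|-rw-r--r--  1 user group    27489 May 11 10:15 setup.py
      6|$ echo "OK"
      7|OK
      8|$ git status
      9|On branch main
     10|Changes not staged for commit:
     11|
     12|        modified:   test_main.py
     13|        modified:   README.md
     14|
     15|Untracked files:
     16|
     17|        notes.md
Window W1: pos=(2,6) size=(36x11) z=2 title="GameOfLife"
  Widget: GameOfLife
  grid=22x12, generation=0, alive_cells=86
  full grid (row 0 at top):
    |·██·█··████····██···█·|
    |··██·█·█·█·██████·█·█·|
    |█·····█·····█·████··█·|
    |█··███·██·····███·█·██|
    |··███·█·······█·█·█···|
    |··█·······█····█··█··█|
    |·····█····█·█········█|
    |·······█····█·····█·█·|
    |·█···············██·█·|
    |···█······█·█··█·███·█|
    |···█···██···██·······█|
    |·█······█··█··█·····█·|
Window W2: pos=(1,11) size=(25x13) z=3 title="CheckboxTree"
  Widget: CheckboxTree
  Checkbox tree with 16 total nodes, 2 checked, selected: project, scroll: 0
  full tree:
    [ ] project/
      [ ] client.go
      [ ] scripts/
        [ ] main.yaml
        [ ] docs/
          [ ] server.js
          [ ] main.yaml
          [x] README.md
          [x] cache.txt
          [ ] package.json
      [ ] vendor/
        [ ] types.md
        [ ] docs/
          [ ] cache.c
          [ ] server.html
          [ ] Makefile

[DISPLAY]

                                      
                                      
━━━━━━━━━━━━━━━━━━━━━━━━━━━┓          
Life                       ┃          
───────────────────────────┨          
                           ┃          
██·····███·█·██            ┃          
━━━━━━━━━━━━━━━┓           ┃━━━┓      
xTree          ┃           ┃   ┃      
───────────────┨           ┃───┨      
ject/          ┃           ┃   ┃      
lient.go       ┃           ┃Mar┃      
cripts/        ┃━━━━━━━━━━━┛Feb┃      
 main.yaml     ┃up     9905 Jan┃      
 docs/         ┃up    27489 May┃      
 ] server.js   ┃               ┃      
 ] main.yaml   ┃━━━━━━━━━━━━━━━┛      
x] README.md   ┃                      
x] cache.txt   ┃                      
━━━━━━━━━━━━━━━┛                      
                                      


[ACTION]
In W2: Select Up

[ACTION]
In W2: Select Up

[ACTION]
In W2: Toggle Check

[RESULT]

                                      
                                      
━━━━━━━━━━━━━━━━━━━━━━━━━━━┓          
Life                       ┃          
───────────────────────────┨          
                           ┃          
██·····███·█·██            ┃          
━━━━━━━━━━━━━━━┓           ┃━━━┓      
xTree          ┃           ┃   ┃      
───────────────┨           ┃───┨      
ject/          ┃           ┃   ┃      
lient.go       ┃           ┃Mar┃      
cripts/        ┃━━━━━━━━━━━┛Feb┃      
 main.yaml     ┃up     9905 Jan┃      
 docs/         ┃up    27489 May┃      
x] server.js   ┃               ┃      
x] main.yaml   ┃━━━━━━━━━━━━━━━┛      
x] README.md   ┃                      
x] cache.txt   ┃                      
━━━━━━━━━━━━━━━┛                      
                                      


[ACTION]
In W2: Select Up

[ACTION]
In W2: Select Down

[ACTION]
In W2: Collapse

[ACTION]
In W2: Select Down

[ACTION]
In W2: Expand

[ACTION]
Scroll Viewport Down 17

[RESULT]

                                      
━━━━━━━━━━━━━━━━━━━━━━━━━━━┓          
Life                       ┃          
───────────────────────────┨          
                           ┃          
██·····███·█·██            ┃          
━━━━━━━━━━━━━━━┓           ┃━━━┓      
xTree          ┃           ┃   ┃      
───────────────┨           ┃───┨      
ject/          ┃           ┃   ┃      
lient.go       ┃           ┃Mar┃      
cripts/        ┃━━━━━━━━━━━┛Feb┃      
 main.yaml     ┃up     9905 Jan┃      
 docs/         ┃up    27489 May┃      
x] server.js   ┃               ┃      
x] main.yaml   ┃━━━━━━━━━━━━━━━┛      
x] README.md   ┃                      
x] cache.txt   ┃                      
━━━━━━━━━━━━━━━┛                      
                                      
                                      


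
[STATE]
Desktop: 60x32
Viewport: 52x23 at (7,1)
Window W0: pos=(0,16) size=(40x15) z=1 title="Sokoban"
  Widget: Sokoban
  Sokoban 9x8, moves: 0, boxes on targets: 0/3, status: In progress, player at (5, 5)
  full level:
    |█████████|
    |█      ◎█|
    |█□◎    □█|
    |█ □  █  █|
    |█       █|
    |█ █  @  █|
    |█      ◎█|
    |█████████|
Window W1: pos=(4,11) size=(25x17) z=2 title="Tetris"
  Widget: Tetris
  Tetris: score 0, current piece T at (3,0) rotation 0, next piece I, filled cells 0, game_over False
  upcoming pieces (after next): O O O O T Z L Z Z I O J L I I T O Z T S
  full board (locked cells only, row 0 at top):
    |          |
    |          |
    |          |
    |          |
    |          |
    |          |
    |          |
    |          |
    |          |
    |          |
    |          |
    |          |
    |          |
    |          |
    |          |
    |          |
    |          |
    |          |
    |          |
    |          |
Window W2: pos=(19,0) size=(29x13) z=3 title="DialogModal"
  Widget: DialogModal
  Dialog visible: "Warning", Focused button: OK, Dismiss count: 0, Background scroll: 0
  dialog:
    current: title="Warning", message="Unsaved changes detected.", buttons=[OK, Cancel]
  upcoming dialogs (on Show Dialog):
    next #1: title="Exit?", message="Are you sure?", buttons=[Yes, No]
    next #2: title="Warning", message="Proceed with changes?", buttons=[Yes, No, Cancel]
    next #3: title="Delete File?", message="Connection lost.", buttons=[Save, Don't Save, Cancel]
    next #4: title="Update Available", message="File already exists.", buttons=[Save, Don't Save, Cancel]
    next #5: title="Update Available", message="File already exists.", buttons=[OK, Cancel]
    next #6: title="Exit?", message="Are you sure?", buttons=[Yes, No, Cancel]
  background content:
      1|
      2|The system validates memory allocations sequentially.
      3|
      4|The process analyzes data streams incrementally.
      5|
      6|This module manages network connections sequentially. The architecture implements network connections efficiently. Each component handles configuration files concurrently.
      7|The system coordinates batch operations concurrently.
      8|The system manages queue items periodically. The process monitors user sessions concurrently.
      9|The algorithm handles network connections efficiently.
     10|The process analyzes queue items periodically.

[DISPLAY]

            ┃ DialogModal               ┃           
            ┠───────────────────────────┨           
            ┃                           ┃           
            ┃The system validates memory┃           
            ┃  ┌─────────────────────┐  ┃           
            ┃Th│       Warning       │ s┃           
            ┃  │Unsaved changes detec│  ┃           
            ┃Th│    [OK]  Cancel     │rk┃           
            ┃Th└─────────────────────┘tc┃           
            ┃The system manages queue it┃           
━━━━━━━━━━━━┃The algorithm handles netwo┃           
etris       ┗━━━━━━━━━━━━━━━━━━━━━━━━━━━┛           
─────────────────────┨                              
        │Next:       ┃                              
        │████        ┃                              
        │            ┃━━━━━━━━━━┓                   
        │            ┃          ┃                   
        │            ┃──────────┨                   
        │            ┃          ┃                   
        │Score:      ┃          ┃                   
        │0           ┃          ┃                   
        │            ┃          ┃                   
        │            ┃          ┃                   


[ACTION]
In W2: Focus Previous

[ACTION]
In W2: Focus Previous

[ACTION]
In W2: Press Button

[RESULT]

            ┃ DialogModal               ┃           
            ┠───────────────────────────┨           
            ┃                           ┃           
            ┃The system validates memory┃           
            ┃                           ┃           
            ┃The process analyzes data s┃           
            ┃                           ┃           
            ┃This module manages network┃           
            ┃The system coordinates batc┃           
            ┃The system manages queue it┃           
━━━━━━━━━━━━┃The algorithm handles netwo┃           
etris       ┗━━━━━━━━━━━━━━━━━━━━━━━━━━━┛           
─────────────────────┨                              
        │Next:       ┃                              
        │████        ┃                              
        │            ┃━━━━━━━━━━┓                   
        │            ┃          ┃                   
        │            ┃──────────┨                   
        │            ┃          ┃                   
        │Score:      ┃          ┃                   
        │0           ┃          ┃                   
        │            ┃          ┃                   
        │            ┃          ┃                   


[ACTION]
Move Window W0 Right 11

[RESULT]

            ┃ DialogModal               ┃           
            ┠───────────────────────────┨           
            ┃                           ┃           
            ┃The system validates memory┃           
            ┃                           ┃           
            ┃The process analyzes data s┃           
            ┃                           ┃           
            ┃This module manages network┃           
            ┃The system coordinates batc┃           
            ┃The system manages queue it┃           
━━━━━━━━━━━━┃The algorithm handles netwo┃           
etris       ┗━━━━━━━━━━━━━━━━━━━━━━━━━━━┛           
─────────────────────┨                              
        │Next:       ┃                              
        │████        ┃                              
        │            ┃━━━━━━━━━━━━━━━━━━━━━┓        
        │            ┃                     ┃        
        │            ┃─────────────────────┨        
        │            ┃                     ┃        
        │Score:      ┃                     ┃        
        │0           ┃                     ┃        
        │            ┃                     ┃        
        │            ┃                     ┃        


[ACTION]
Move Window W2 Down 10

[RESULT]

                                                    
                                                    
                                                    
                                                    
                                                    
                                                    
                                                    
                                                    
                                                    
            ┏━━━━━━━━━━━━━━━━━━━━━━━━━━━┓           
━━━━━━━━━━━━┃ DialogModal               ┃           
etris       ┠───────────────────────────┨           
────────────┃                           ┃           
        │Nex┃The system validates memory┃           
        │███┃                           ┃           
        │   ┃The process analyzes data s┃━━┓        
        │   ┃                           ┃  ┃        
        │   ┃This module manages network┃──┨        
        │   ┃The system coordinates batc┃  ┃        
        │Sco┃The system manages queue it┃  ┃        
        │0  ┃The algorithm handles netwo┃  ┃        
        │   ┗━━━━━━━━━━━━━━━━━━━━━━━━━━━┛  ┃        
        │            ┃                     ┃        


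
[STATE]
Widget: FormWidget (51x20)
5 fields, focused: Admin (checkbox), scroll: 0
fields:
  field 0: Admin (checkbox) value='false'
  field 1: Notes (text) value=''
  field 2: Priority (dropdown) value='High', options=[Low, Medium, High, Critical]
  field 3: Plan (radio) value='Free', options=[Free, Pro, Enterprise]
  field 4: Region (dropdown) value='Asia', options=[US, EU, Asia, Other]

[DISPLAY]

> Admin:      [ ]                                  
  Notes:      [                                   ]
  Priority:   [High                              ▼]
  Plan:       (●) Free  ( ) Pro  ( ) Enterprise    
  Region:     [Asia                              ▼]
                                                   
                                                   
                                                   
                                                   
                                                   
                                                   
                                                   
                                                   
                                                   
                                                   
                                                   
                                                   
                                                   
                                                   
                                                   


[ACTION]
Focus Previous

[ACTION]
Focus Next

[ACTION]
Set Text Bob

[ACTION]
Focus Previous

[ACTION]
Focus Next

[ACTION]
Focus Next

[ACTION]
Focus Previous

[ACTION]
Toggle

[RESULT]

> Admin:      [x]                                  
  Notes:      [                                   ]
  Priority:   [High                              ▼]
  Plan:       (●) Free  ( ) Pro  ( ) Enterprise    
  Region:     [Asia                              ▼]
                                                   
                                                   
                                                   
                                                   
                                                   
                                                   
                                                   
                                                   
                                                   
                                                   
                                                   
                                                   
                                                   
                                                   
                                                   


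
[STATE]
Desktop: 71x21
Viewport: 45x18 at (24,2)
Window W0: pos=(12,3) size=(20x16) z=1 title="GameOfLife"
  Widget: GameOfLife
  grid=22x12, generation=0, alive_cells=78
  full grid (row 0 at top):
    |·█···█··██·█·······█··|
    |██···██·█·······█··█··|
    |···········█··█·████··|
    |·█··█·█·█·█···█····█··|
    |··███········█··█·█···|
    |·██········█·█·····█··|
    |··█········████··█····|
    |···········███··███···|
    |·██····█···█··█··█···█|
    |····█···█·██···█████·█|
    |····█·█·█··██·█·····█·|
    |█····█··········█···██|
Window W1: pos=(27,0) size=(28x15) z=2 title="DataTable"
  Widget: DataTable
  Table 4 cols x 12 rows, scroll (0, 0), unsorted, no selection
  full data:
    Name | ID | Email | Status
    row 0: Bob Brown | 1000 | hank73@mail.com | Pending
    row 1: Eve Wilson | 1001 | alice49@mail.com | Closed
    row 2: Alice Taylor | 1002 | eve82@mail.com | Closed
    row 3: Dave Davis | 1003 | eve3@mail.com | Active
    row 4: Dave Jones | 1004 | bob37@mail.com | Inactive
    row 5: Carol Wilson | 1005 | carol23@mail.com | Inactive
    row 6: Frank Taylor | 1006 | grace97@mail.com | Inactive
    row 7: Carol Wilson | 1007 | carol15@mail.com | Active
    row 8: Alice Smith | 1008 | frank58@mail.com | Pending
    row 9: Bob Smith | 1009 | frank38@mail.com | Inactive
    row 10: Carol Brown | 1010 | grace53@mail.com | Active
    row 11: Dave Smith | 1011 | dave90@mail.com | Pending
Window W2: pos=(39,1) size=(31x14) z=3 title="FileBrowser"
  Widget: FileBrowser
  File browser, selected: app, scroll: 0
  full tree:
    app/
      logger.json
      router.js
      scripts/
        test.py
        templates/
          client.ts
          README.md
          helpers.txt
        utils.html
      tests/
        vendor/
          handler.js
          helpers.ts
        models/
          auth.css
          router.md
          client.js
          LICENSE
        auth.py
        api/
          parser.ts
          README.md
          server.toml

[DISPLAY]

   ┠───────────┃ FileBrowser                 
━━━┃Name       ┠─────────────────────────────
   ┃───────────┃> [-] app/                   
───┃Bob Brown  ┃    logger.json              
   ┃Eve Wilson ┃    router.js                
···┃Alice Taylo┃    [+] scripts/             
···┃Dave Davis ┃    [+] tests/               
·█·┃Dave Jones ┃                             
·█·┃Carol Wilso┃                             
█··┃Frank Taylo┃                             
█··┃Carol Wilso┃                             
██·┃Alice Smith┃                             
█··┗━━━━━━━━━━━┗━━━━━━━━━━━━━━━━━━━━━━━━━━━━━
·█··█··┃                                     
··█████┃                                     
·█·····┃                                     
━━━━━━━┛                                     
                                             


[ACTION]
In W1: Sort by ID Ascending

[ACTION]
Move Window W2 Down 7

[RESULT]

   ┠──────────────────────────┨              
━━━┃Name        │ID ▲│Email   ┃              
   ┃────────────┼────┼────────┃              
───┃Bob Brown   │1000│hank73@m┃              
   ┃Eve Wilson  │1001│alice49@┃              
···┃Alice Taylo┏━━━━━━━━━━━━━━━━━━━━━━━━━━━━━
···┃Dave Davis ┃ FileBrowser                 
·█·┃Dave Jones ┠─────────────────────────────
·█·┃Carol Wilso┃> [-] app/                   
█··┃Frank Taylo┃    logger.json              
█··┃Carol Wilso┃    router.js                
██·┃Alice Smith┃    [+] scripts/             
█··┗━━━━━━━━━━━┃    [+] tests/               
·█··█··┃       ┃                             
··█████┃       ┃                             
·█·····┃       ┃                             
━━━━━━━┛       ┃                             
               ┃                             


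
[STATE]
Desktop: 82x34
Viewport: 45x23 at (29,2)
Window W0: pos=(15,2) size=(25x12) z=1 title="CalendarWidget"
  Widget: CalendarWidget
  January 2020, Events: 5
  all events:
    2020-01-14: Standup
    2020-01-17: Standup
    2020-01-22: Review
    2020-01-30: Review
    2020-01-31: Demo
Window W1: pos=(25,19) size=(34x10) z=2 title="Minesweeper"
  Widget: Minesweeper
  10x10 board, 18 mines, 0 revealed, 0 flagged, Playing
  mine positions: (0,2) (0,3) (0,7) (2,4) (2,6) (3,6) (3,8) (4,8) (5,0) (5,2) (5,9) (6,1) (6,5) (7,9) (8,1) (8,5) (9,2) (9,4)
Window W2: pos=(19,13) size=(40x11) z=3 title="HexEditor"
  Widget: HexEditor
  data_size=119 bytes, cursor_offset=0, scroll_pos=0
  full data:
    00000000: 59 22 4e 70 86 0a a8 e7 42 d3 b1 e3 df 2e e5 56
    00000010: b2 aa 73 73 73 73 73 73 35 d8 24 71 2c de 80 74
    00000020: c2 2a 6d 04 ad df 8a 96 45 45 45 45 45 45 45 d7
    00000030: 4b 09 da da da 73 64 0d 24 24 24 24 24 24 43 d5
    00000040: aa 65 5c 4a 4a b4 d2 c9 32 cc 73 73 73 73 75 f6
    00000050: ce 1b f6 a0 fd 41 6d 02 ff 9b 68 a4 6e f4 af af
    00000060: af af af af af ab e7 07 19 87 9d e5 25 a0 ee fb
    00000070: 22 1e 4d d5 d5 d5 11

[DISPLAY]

━━━━━━━━━━┓                                  
et        ┃                                  
──────────┨                                  
 2020     ┃                                  
r Sa Su   ┃                                  
3  4  5   ┃                                  
0 11 12   ┃                                  
17* 18 19 ┃                                  
24 25 26  ┃                                  
31*       ┃                                  
          ┃                                  
━━━━━━━━━━━━━━━━━━━━━━━━━━━━━┓               
r                            ┃               
─────────────────────────────┨               
 59 22 4e 70 86 0a a8 e7  42 ┃               
 b2 aa 73 73 73 73 73 73  35 ┃               
 c2 2a 6d 04 ad df 8a 96  45 ┃               
 4b 09 da da da 73 64 0d  24 ┃               
 aa 65 5c 4a 4a b4 d2 c9  32 ┃               
 ce 1b f6 a0 fd 41 6d 02  ff ┃               
 af af af af af ab e7 07  19 ┃               
━━━━━━━━━━━━━━━━━━━━━━━━━━━━━┛               
■■■■■■■                      ┃               


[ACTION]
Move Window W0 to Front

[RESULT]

━━━━━━━━━━┓                                  
et        ┃                                  
──────────┨                                  
 2020     ┃                                  
r Sa Su   ┃                                  
3  4  5   ┃                                  
0 11 12   ┃                                  
17* 18 19 ┃                                  
24 25 26  ┃                                  
31*       ┃                                  
          ┃                                  
━━━━━━━━━━┛━━━━━━━━━━━━━━━━━━┓               
r                            ┃               
─────────────────────────────┨               
 59 22 4e 70 86 0a a8 e7  42 ┃               
 b2 aa 73 73 73 73 73 73  35 ┃               
 c2 2a 6d 04 ad df 8a 96  45 ┃               
 4b 09 da da da 73 64 0d  24 ┃               
 aa 65 5c 4a 4a b4 d2 c9  32 ┃               
 ce 1b f6 a0 fd 41 6d 02  ff ┃               
 af af af af af ab e7 07  19 ┃               
━━━━━━━━━━━━━━━━━━━━━━━━━━━━━┛               
■■■■■■■                      ┃               


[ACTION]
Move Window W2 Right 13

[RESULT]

━━━━━━━━━━┓                                  
et        ┃                                  
──────────┨                                  
 2020     ┃                                  
r Sa Su   ┃                                  
3  4  5   ┃                                  
0 11 12   ┃                                  
17* 18 19 ┃                                  
24 25 26  ┃                                  
31*       ┃                                  
          ┃                                  
━━━━━━━━━━┛━━━━━━━━━━━━━━━━━━━━━━━━━━━━━━━┓  
   ┃ HexEditor                            ┃  
   ┠──────────────────────────────────────┨  
   ┃00000000  59 22 4e 70 86 0a a8 e7  42 ┃  
   ┃00000010  b2 aa 73 73 73 73 73 73  35 ┃  
   ┃00000020  c2 2a 6d 04 ad df 8a 96  45 ┃  
━━━┃00000030  4b 09 da da da 73 64 0d  24 ┃  
nes┃00000040  aa 65 5c 4a 4a b4 d2 c9  32 ┃  
───┃00000050  ce 1b f6 a0 fd 41 6d 02  ff ┃  
■■■┃00000060  af af af af af ab e7 07  19 ┃  
■■■┗━━━━━━━━━━━━━━━━━━━━━━━━━━━━━━━━━━━━━━┛  
■■■■■■■                      ┃               


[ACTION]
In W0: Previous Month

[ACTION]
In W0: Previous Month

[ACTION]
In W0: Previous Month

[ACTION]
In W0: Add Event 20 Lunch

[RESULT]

━━━━━━━━━━┓                                  
et        ┃                                  
──────────┨                                  
 2019     ┃                                  
r Sa Su   ┃                                  
4  5  6   ┃                                  
1 12 13   ┃                                  
8 19 20*  ┃                                  
5 26 27   ┃                                  
          ┃                                  
          ┃                                  
━━━━━━━━━━┛━━━━━━━━━━━━━━━━━━━━━━━━━━━━━━━┓  
   ┃ HexEditor                            ┃  
   ┠──────────────────────────────────────┨  
   ┃00000000  59 22 4e 70 86 0a a8 e7  42 ┃  
   ┃00000010  b2 aa 73 73 73 73 73 73  35 ┃  
   ┃00000020  c2 2a 6d 04 ad df 8a 96  45 ┃  
━━━┃00000030  4b 09 da da da 73 64 0d  24 ┃  
nes┃00000040  aa 65 5c 4a 4a b4 d2 c9  32 ┃  
───┃00000050  ce 1b f6 a0 fd 41 6d 02  ff ┃  
■■■┃00000060  af af af af af ab e7 07  19 ┃  
■■■┗━━━━━━━━━━━━━━━━━━━━━━━━━━━━━━━━━━━━━━┛  
■■■■■■■                      ┃               


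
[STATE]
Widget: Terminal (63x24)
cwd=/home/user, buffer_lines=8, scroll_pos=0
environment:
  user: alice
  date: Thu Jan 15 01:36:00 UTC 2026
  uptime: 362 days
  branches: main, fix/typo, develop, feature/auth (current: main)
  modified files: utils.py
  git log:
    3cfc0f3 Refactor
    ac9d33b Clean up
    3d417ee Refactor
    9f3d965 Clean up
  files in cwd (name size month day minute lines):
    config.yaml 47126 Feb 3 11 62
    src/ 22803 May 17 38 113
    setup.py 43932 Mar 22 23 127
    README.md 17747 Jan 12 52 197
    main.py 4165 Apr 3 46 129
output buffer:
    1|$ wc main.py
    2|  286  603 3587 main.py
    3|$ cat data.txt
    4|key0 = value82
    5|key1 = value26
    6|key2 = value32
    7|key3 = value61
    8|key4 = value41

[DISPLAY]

$ wc main.py                                                   
  286  603 3587 main.py                                        
$ cat data.txt                                                 
key0 = value82                                                 
key1 = value26                                                 
key2 = value32                                                 
key3 = value61                                                 
key4 = value41                                                 
$ █                                                            
                                                               
                                                               
                                                               
                                                               
                                                               
                                                               
                                                               
                                                               
                                                               
                                                               
                                                               
                                                               
                                                               
                                                               
                                                               


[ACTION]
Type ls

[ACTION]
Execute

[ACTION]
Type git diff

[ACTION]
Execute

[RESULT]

$ wc main.py                                                   
  286  603 3587 main.py                                        
$ cat data.txt                                                 
key0 = value82                                                 
key1 = value26                                                 
key2 = value32                                                 
key3 = value61                                                 
key4 = value41                                                 
$ ls                                                           
config.yaml  src/  setup.py  README.md  main.py                
$ git diff                                                     
diff --git a/main.py b/main.py                                 
--- a/main.py                                                  
+++ b/main.py                                                  
@@ -1,3 +1,4 @@                                                
+# updated                                                     
 import sys                                                    
$ █                                                            
                                                               
                                                               
                                                               
                                                               
                                                               
                                                               


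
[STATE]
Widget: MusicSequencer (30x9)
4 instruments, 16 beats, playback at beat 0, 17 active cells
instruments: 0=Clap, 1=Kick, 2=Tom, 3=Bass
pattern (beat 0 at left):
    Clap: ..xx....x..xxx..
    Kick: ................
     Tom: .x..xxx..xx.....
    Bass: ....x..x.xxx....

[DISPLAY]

     ▼123456789012345         
 Clap··██····█··███··         
 Kick················         
  Tom·█··███··██·····         
 Bass····█··█·███····         
                              
                              
                              
                              


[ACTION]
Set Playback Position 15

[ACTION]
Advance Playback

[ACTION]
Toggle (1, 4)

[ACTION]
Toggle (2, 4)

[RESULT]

     ▼123456789012345         
 Clap··██····█··███··         
 Kick····█···········         
  Tom·█···██··██·····         
 Bass····█··█·███····         
                              
                              
                              
                              


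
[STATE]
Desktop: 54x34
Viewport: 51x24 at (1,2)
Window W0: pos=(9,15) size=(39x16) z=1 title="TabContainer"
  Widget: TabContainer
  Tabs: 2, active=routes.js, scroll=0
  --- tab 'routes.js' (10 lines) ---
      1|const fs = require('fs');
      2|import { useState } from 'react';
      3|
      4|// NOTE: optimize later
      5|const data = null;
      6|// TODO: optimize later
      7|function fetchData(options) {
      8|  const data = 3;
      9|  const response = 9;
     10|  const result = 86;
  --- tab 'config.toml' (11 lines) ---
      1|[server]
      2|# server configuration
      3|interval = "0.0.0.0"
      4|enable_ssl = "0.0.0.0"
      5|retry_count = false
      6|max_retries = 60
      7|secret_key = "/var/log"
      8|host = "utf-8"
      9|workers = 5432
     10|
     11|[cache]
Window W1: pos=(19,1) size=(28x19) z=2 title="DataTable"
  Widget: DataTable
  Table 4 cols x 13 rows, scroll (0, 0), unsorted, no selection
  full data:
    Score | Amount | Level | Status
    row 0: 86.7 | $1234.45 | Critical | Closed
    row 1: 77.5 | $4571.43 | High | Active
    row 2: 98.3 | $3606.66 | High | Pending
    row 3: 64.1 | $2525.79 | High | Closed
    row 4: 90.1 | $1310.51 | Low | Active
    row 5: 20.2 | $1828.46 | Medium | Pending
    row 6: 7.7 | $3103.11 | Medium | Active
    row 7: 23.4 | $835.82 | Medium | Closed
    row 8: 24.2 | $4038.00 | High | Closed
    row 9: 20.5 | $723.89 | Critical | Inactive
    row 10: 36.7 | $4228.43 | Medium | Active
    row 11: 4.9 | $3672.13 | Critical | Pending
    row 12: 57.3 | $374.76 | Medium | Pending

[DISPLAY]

                  ┃ DataTable                ┃     
                  ┠──────────────────────────┨     
                  ┃Score│Amount  │Level   │St┃     
                  ┃─────┼────────┼────────┼──┃     
                  ┃86.7 │$1234.45│Critical│Cl┃     
                  ┃77.5 │$4571.43│High    │Ac┃     
                  ┃98.3 │$3606.66│High    │Pe┃     
                  ┃64.1 │$2525.79│High    │Cl┃     
                  ┃90.1 │$1310.51│Low     │Ac┃     
                  ┃20.2 │$1828.46│Medium  │Pe┃     
                  ┃7.7  │$3103.11│Medium  │Ac┃     
                  ┃23.4 │$835.82 │Medium  │Cl┃     
                  ┃24.2 │$4038.00│High    │Cl┃     
        ┏━━━━━━━━━┃20.5 │$723.89 │Critical│In┃┓    
        ┃ TabConta┃36.7 │$4228.43│Medium  │Ac┃┃    
        ┠─────────┃4.9  │$3672.13│Critical│Pe┃┨    
        ┃[routes.j┃57.3 │$374.76 │Medium  │Pe┃┃    
        ┃─────────┗━━━━━━━━━━━━━━━━━━━━━━━━━━┛┃    
        ┃const fs = require('fs');            ┃    
        ┃import { useState } from 'react';    ┃    
        ┃                                     ┃    
        ┃// NOTE: optimize later              ┃    
        ┃const data = null;                   ┃    
        ┃// TODO: optimize later              ┃    


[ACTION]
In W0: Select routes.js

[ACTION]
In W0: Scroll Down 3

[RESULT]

                  ┃ DataTable                ┃     
                  ┠──────────────────────────┨     
                  ┃Score│Amount  │Level   │St┃     
                  ┃─────┼────────┼────────┼──┃     
                  ┃86.7 │$1234.45│Critical│Cl┃     
                  ┃77.5 │$4571.43│High    │Ac┃     
                  ┃98.3 │$3606.66│High    │Pe┃     
                  ┃64.1 │$2525.79│High    │Cl┃     
                  ┃90.1 │$1310.51│Low     │Ac┃     
                  ┃20.2 │$1828.46│Medium  │Pe┃     
                  ┃7.7  │$3103.11│Medium  │Ac┃     
                  ┃23.4 │$835.82 │Medium  │Cl┃     
                  ┃24.2 │$4038.00│High    │Cl┃     
        ┏━━━━━━━━━┃20.5 │$723.89 │Critical│In┃┓    
        ┃ TabConta┃36.7 │$4228.43│Medium  │Ac┃┃    
        ┠─────────┃4.9  │$3672.13│Critical│Pe┃┨    
        ┃[routes.j┃57.3 │$374.76 │Medium  │Pe┃┃    
        ┃─────────┗━━━━━━━━━━━━━━━━━━━━━━━━━━┛┃    
        ┃// NOTE: optimize later              ┃    
        ┃const data = null;                   ┃    
        ┃// TODO: optimize later              ┃    
        ┃function fetchData(options) {        ┃    
        ┃  const data = 3;                    ┃    
        ┃  const response = 9;                ┃    


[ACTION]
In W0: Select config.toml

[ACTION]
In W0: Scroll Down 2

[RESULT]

                  ┃ DataTable                ┃     
                  ┠──────────────────────────┨     
                  ┃Score│Amount  │Level   │St┃     
                  ┃─────┼────────┼────────┼──┃     
                  ┃86.7 │$1234.45│Critical│Cl┃     
                  ┃77.5 │$4571.43│High    │Ac┃     
                  ┃98.3 │$3606.66│High    │Pe┃     
                  ┃64.1 │$2525.79│High    │Cl┃     
                  ┃90.1 │$1310.51│Low     │Ac┃     
                  ┃20.2 │$1828.46│Medium  │Pe┃     
                  ┃7.7  │$3103.11│Medium  │Ac┃     
                  ┃23.4 │$835.82 │Medium  │Cl┃     
                  ┃24.2 │$4038.00│High    │Cl┃     
        ┏━━━━━━━━━┃20.5 │$723.89 │Critical│In┃┓    
        ┃ TabConta┃36.7 │$4228.43│Medium  │Ac┃┃    
        ┠─────────┃4.9  │$3672.13│Critical│Pe┃┨    
        ┃ routes.j┃57.3 │$374.76 │Medium  │Pe┃┃    
        ┃─────────┗━━━━━━━━━━━━━━━━━━━━━━━━━━┛┃    
        ┃interval = "0.0.0.0"                 ┃    
        ┃enable_ssl = "0.0.0.0"               ┃    
        ┃retry_count = false                  ┃    
        ┃max_retries = 60                     ┃    
        ┃secret_key = "/var/log"              ┃    
        ┃host = "utf-8"                       ┃    


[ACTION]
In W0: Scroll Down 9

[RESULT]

                  ┃ DataTable                ┃     
                  ┠──────────────────────────┨     
                  ┃Score│Amount  │Level   │St┃     
                  ┃─────┼────────┼────────┼──┃     
                  ┃86.7 │$1234.45│Critical│Cl┃     
                  ┃77.5 │$4571.43│High    │Ac┃     
                  ┃98.3 │$3606.66│High    │Pe┃     
                  ┃64.1 │$2525.79│High    │Cl┃     
                  ┃90.1 │$1310.51│Low     │Ac┃     
                  ┃20.2 │$1828.46│Medium  │Pe┃     
                  ┃7.7  │$3103.11│Medium  │Ac┃     
                  ┃23.4 │$835.82 │Medium  │Cl┃     
                  ┃24.2 │$4038.00│High    │Cl┃     
        ┏━━━━━━━━━┃20.5 │$723.89 │Critical│In┃┓    
        ┃ TabConta┃36.7 │$4228.43│Medium  │Ac┃┃    
        ┠─────────┃4.9  │$3672.13│Critical│Pe┃┨    
        ┃ routes.j┃57.3 │$374.76 │Medium  │Pe┃┃    
        ┃─────────┗━━━━━━━━━━━━━━━━━━━━━━━━━━┛┃    
        ┃[cache]                              ┃    
        ┃                                     ┃    
        ┃                                     ┃    
        ┃                                     ┃    
        ┃                                     ┃    
        ┃                                     ┃    
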